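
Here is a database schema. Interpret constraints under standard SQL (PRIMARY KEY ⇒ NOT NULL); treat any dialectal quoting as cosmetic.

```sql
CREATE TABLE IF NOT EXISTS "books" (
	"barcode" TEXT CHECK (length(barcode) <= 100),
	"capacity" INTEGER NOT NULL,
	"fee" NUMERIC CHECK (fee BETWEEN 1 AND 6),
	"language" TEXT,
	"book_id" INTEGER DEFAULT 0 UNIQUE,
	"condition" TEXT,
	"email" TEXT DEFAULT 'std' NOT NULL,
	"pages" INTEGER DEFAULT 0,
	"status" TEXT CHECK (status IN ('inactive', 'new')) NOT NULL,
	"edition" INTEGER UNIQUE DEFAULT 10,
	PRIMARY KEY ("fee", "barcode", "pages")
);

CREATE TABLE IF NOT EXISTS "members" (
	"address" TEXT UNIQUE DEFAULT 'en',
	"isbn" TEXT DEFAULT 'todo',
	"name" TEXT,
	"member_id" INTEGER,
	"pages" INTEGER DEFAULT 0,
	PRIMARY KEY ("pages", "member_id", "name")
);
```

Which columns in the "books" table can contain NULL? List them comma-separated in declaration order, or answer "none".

language, book_id, condition, edition

- barcode: part of the PRIMARY KEY, which implies NOT NULL → not nullable.
- capacity: declared NOT NULL → not nullable.
- fee: part of the PRIMARY KEY, which implies NOT NULL → not nullable.
- language: no NOT NULL constraint applies → nullable.
- book_id: UNIQUE does not imply NOT NULL → nullable.
- condition: no NOT NULL constraint applies → nullable.
- email: declared NOT NULL → not nullable.
- pages: part of the PRIMARY KEY, which implies NOT NULL → not nullable.
- status: declared NOT NULL → not nullable.
- edition: UNIQUE does not imply NOT NULL → nullable.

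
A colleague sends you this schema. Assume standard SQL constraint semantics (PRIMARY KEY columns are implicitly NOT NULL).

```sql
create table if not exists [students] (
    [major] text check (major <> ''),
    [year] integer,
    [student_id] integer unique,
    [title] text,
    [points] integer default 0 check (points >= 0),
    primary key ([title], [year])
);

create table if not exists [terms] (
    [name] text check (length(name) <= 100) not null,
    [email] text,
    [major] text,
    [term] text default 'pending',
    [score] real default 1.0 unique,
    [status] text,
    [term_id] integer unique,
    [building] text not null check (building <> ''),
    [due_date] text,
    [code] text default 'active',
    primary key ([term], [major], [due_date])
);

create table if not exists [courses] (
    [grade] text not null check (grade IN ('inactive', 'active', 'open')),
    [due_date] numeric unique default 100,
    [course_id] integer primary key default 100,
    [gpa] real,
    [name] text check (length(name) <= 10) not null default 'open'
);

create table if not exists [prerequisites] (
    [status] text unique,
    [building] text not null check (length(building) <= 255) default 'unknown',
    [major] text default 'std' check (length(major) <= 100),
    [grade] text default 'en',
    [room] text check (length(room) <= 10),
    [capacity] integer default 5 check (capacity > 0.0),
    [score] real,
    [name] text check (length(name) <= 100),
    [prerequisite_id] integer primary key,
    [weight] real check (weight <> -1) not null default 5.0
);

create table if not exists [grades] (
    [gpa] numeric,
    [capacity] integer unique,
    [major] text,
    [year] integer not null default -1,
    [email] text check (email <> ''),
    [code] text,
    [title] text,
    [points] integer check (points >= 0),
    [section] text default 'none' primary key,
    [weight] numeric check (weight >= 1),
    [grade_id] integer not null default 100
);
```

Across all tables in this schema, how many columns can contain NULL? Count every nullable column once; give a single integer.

25

students: 3 nullable (major, student_id, points — PK (title, year) and explicit NOT NULL columns excluded).
terms: 5 nullable (email, score, status, term_id, code — PK (term, major, due_date) and explicit NOT NULL columns excluded).
courses: 2 nullable (due_date, gpa — PK (course_id) and explicit NOT NULL columns excluded).
prerequisites: 7 nullable (status, major, grade, room, capacity, score, name — PK (prerequisite_id) and explicit NOT NULL columns excluded).
grades: 8 nullable (gpa, capacity, major, email, code, title, points, weight — PK (section) and explicit NOT NULL columns excluded).
Total: 3 + 5 + 2 + 7 + 8 = 25.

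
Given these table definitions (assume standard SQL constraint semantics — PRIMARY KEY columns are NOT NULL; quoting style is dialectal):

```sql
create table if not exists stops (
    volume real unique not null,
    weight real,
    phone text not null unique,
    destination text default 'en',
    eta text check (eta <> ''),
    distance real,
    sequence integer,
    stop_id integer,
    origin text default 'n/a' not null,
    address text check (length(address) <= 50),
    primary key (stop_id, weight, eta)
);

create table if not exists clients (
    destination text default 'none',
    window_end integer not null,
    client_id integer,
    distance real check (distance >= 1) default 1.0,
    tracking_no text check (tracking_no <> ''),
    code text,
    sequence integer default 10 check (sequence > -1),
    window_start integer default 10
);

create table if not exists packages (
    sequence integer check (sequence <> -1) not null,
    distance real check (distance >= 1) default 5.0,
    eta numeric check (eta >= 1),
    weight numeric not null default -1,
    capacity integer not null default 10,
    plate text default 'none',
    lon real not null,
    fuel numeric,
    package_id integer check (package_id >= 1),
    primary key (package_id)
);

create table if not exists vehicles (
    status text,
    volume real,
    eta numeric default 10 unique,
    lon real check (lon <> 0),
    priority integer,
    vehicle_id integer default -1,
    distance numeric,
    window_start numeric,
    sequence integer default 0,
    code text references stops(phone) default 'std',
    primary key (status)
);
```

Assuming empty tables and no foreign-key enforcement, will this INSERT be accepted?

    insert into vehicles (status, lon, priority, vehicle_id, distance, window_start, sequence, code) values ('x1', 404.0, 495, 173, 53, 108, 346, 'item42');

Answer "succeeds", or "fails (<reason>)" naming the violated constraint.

succeeds

NOT NULL columns: status is supplied.
CHECK constraints: 404.0 satisfies (lon <> 0).
No constraint is violated.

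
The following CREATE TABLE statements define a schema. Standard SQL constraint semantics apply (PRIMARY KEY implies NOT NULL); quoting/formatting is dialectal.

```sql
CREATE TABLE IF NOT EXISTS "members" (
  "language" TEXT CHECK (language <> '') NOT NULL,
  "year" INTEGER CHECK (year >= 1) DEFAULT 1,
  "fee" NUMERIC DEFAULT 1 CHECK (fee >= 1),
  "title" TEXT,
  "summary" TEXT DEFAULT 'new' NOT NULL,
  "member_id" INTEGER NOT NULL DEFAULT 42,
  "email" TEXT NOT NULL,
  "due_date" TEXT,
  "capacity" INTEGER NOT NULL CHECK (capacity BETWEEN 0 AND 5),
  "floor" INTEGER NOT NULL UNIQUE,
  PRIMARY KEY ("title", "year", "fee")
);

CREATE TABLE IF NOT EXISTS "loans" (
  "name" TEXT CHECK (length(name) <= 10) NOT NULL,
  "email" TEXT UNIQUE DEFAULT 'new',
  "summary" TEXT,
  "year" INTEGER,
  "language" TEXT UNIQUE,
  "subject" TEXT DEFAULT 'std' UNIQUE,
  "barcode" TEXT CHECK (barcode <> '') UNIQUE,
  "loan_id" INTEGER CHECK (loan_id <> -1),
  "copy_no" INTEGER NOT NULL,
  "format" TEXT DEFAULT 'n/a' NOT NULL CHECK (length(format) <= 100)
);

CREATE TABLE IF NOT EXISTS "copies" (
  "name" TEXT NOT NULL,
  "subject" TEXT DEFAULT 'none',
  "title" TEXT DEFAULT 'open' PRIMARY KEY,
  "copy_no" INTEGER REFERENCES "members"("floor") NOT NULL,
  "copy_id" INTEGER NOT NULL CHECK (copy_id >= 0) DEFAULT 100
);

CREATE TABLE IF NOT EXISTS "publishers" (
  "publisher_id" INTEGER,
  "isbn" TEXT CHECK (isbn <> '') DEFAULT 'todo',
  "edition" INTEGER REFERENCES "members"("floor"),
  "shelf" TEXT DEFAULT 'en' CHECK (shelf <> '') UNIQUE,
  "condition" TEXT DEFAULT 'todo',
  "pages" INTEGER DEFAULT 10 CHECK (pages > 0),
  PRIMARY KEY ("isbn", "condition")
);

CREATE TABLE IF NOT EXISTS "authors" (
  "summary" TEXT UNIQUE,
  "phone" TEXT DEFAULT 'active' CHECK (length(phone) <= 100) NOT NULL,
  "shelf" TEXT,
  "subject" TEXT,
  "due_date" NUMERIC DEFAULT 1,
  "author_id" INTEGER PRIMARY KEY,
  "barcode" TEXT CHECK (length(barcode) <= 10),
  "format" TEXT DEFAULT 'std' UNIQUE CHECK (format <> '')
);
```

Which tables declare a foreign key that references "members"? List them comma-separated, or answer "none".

copies, publishers

- copies.copy_no references members(floor).
- publishers.edition references members(floor).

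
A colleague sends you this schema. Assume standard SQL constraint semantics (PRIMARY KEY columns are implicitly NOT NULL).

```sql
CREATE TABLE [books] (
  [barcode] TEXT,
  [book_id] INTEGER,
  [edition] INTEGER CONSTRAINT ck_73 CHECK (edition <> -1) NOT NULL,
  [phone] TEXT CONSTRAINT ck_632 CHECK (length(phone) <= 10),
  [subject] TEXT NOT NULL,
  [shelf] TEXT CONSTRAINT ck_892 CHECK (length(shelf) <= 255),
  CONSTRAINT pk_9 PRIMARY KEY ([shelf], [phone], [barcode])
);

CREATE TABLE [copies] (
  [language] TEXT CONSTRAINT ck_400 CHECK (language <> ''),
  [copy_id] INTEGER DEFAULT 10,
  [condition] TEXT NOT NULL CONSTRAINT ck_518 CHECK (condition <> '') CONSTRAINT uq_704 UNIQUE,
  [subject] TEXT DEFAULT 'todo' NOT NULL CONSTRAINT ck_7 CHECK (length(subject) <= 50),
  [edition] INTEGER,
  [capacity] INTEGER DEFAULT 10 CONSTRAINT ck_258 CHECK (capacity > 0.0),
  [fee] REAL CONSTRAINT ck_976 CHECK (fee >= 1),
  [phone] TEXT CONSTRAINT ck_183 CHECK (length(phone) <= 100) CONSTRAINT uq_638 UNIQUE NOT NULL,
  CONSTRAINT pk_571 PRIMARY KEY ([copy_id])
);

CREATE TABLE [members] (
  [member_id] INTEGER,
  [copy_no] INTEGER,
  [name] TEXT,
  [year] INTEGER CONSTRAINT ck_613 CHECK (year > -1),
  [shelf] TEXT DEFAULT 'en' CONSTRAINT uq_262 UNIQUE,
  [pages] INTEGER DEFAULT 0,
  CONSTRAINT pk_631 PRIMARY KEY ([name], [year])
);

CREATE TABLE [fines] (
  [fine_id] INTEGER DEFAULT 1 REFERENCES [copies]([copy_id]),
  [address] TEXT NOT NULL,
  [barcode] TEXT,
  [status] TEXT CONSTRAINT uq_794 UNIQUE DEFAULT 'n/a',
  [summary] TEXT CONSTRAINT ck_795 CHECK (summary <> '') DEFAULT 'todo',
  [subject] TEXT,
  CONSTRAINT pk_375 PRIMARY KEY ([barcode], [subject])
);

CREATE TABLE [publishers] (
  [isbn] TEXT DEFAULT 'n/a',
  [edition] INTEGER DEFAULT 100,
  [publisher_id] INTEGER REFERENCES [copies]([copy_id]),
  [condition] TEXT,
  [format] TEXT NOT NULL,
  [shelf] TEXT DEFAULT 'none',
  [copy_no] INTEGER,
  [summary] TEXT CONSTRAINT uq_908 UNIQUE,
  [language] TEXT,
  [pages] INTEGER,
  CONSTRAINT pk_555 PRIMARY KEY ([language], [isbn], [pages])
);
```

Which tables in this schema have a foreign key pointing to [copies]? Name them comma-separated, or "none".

fines, publishers

- fines.fine_id references copies(copy_id).
- publishers.publisher_id references copies(copy_id).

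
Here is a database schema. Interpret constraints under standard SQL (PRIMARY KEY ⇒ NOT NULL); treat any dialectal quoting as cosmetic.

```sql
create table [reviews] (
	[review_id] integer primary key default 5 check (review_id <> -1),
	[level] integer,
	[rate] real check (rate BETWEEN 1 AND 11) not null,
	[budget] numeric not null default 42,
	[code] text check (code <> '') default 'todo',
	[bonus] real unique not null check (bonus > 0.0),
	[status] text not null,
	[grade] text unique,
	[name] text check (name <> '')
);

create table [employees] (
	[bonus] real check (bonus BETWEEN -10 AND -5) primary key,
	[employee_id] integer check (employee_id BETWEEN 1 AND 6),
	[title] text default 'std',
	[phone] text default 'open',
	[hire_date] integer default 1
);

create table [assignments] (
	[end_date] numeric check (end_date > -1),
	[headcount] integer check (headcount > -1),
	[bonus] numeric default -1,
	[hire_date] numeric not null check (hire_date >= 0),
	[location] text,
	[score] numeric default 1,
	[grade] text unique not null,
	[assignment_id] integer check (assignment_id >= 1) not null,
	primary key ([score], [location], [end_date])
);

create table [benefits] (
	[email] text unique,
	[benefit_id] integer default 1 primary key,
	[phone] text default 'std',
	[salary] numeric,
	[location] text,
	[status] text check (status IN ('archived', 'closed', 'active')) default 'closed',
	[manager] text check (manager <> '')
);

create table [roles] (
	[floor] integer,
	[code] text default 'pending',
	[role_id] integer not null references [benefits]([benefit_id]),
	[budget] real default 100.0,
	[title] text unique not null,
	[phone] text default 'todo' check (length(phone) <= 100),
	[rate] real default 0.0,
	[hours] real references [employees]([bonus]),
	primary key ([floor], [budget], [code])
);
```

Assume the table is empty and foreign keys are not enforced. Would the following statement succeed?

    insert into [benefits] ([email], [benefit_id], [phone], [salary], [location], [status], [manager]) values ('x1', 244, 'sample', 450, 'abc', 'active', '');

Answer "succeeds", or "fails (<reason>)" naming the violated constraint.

The value '' for manager violates CHECK (manager <> '').

fails (CHECK on manager)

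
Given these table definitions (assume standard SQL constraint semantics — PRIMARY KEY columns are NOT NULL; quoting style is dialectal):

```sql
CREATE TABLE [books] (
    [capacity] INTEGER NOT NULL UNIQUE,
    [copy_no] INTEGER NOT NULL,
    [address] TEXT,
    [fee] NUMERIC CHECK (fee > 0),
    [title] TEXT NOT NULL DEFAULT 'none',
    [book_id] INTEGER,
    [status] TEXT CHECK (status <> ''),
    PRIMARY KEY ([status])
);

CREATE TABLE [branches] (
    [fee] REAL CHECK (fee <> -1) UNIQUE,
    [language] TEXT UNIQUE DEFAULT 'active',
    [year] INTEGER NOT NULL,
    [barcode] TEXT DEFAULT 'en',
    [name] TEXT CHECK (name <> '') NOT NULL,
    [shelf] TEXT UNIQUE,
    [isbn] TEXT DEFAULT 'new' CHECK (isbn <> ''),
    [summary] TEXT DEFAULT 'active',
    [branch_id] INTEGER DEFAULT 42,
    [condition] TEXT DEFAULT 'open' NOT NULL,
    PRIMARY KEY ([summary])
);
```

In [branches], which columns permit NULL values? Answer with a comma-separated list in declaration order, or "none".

- fee: CHECK does not forbid NULL (a CHECK constraint passes when its expression is NULL) → nullable.
- language: UNIQUE does not imply NOT NULL → nullable.
- year: declared NOT NULL → not nullable.
- barcode: DEFAULT only fills an omitted column; an explicit NULL is still allowed → nullable.
- name: declared NOT NULL → not nullable.
- shelf: UNIQUE does not imply NOT NULL → nullable.
- isbn: CHECK does not forbid NULL (a CHECK constraint passes when its expression is NULL) → nullable.
- summary: part of the PRIMARY KEY, which implies NOT NULL → not nullable.
- branch_id: DEFAULT only fills an omitted column; an explicit NULL is still allowed → nullable.
- condition: declared NOT NULL → not nullable.

fee, language, barcode, shelf, isbn, branch_id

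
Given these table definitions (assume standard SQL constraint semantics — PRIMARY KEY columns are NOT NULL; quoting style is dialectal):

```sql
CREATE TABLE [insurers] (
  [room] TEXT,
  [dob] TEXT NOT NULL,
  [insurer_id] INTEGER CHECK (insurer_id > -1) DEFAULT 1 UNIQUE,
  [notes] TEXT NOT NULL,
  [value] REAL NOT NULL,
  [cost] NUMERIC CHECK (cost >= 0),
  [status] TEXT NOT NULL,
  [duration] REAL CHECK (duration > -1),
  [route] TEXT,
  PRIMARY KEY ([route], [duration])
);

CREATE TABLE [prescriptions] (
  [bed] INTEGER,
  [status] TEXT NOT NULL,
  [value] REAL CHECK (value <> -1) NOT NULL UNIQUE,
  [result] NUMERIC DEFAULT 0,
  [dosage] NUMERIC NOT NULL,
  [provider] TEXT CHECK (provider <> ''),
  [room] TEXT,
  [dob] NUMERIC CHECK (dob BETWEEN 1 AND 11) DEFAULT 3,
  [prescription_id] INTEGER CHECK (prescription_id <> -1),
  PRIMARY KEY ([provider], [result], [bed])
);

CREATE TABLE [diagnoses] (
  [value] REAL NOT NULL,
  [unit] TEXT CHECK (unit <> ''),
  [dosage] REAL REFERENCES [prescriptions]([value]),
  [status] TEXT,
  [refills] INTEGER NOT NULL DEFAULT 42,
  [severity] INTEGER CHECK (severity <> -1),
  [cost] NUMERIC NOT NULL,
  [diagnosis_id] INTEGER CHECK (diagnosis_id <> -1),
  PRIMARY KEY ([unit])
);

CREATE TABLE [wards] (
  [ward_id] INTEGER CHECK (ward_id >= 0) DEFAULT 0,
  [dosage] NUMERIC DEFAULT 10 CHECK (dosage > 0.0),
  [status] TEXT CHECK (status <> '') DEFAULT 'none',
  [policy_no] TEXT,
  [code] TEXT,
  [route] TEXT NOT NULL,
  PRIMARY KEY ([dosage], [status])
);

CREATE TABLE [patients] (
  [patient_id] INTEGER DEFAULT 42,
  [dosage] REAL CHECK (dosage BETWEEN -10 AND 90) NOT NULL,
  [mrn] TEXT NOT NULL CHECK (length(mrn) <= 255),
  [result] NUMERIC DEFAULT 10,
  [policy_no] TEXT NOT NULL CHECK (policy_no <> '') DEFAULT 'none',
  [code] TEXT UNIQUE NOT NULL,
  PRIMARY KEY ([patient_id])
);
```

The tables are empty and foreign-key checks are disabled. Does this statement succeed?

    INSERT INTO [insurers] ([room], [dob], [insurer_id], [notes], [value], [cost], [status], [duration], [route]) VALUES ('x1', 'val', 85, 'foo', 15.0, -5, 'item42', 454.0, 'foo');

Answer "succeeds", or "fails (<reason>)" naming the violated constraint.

fails (CHECK on cost)

The value -5 for cost violates CHECK (cost >= 0).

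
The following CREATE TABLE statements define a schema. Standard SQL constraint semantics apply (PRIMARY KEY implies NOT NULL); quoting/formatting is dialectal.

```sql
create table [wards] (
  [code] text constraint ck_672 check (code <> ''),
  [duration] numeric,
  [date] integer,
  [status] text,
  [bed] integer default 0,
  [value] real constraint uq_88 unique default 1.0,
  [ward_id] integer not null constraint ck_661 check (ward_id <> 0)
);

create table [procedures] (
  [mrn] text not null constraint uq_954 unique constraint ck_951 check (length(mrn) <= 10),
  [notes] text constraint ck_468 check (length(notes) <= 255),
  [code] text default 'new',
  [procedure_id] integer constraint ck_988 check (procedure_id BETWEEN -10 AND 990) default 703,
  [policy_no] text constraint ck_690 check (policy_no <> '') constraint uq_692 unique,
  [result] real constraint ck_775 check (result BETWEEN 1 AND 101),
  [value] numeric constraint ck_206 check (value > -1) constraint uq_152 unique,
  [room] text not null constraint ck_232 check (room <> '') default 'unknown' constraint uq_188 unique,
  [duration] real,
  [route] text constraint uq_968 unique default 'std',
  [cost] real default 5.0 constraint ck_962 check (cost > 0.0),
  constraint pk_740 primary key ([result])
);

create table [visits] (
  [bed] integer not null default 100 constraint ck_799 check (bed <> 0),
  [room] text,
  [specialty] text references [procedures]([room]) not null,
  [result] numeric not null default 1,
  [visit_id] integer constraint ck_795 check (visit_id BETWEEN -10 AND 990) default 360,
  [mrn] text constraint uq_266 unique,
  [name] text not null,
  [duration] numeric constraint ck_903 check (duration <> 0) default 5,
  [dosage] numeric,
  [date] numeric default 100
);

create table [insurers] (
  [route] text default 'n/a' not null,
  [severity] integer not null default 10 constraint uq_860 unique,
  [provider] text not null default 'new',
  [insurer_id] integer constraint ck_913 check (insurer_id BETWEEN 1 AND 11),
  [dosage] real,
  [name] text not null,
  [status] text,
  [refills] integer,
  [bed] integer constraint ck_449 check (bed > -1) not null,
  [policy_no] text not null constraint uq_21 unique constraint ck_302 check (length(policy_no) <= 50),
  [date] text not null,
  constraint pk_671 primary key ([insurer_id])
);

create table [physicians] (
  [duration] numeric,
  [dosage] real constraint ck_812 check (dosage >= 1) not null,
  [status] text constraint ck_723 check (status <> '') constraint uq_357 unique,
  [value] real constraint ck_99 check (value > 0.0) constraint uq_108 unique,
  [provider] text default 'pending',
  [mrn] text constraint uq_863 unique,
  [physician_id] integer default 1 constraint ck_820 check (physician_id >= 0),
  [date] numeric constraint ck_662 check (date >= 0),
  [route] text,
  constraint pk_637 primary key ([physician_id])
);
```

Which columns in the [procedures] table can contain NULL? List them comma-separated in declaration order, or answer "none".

- mrn: declared NOT NULL → not nullable.
- notes: CHECK does not forbid NULL (a CHECK constraint passes when its expression is NULL) → nullable.
- code: DEFAULT only fills an omitted column; an explicit NULL is still allowed → nullable.
- procedure_id: CHECK does not forbid NULL (a CHECK constraint passes when its expression is NULL) → nullable.
- policy_no: CHECK does not forbid NULL (a CHECK constraint passes when its expression is NULL) → nullable.
- result: part of the PRIMARY KEY, which implies NOT NULL → not nullable.
- value: CHECK does not forbid NULL (a CHECK constraint passes when its expression is NULL) → nullable.
- room: declared NOT NULL → not nullable.
- duration: no NOT NULL constraint applies → nullable.
- route: UNIQUE does not imply NOT NULL → nullable.
- cost: CHECK does not forbid NULL (a CHECK constraint passes when its expression is NULL) → nullable.

notes, code, procedure_id, policy_no, value, duration, route, cost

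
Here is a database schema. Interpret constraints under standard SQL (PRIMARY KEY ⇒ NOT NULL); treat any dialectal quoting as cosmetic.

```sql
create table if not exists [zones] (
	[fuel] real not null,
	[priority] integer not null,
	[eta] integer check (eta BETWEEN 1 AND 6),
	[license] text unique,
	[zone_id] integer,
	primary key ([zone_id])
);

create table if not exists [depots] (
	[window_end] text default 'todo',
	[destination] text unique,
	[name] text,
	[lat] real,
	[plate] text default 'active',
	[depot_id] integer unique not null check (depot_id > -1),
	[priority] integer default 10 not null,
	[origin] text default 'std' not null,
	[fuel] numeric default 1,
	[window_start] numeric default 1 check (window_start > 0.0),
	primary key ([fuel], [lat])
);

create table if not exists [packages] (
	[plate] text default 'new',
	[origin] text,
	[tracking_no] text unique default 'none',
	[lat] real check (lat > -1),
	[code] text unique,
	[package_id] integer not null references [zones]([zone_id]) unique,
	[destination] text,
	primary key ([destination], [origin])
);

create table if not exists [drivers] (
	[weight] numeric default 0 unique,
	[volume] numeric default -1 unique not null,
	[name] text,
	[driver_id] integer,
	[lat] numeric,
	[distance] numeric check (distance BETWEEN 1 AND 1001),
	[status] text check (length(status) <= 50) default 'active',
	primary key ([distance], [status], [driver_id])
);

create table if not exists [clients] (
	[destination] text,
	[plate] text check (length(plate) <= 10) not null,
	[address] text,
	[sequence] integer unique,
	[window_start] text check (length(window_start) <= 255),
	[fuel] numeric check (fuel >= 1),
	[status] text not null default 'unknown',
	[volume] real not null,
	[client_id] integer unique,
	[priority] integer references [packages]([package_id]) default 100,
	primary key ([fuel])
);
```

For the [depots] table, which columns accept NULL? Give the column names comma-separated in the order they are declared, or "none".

- window_end: DEFAULT only fills an omitted column; an explicit NULL is still allowed → nullable.
- destination: UNIQUE does not imply NOT NULL → nullable.
- name: no NOT NULL constraint applies → nullable.
- lat: part of the PRIMARY KEY, which implies NOT NULL → not nullable.
- plate: DEFAULT only fills an omitted column; an explicit NULL is still allowed → nullable.
- depot_id: declared NOT NULL → not nullable.
- priority: declared NOT NULL → not nullable.
- origin: declared NOT NULL → not nullable.
- fuel: part of the PRIMARY KEY, which implies NOT NULL → not nullable.
- window_start: CHECK does not forbid NULL (a CHECK constraint passes when its expression is NULL) → nullable.

window_end, destination, name, plate, window_start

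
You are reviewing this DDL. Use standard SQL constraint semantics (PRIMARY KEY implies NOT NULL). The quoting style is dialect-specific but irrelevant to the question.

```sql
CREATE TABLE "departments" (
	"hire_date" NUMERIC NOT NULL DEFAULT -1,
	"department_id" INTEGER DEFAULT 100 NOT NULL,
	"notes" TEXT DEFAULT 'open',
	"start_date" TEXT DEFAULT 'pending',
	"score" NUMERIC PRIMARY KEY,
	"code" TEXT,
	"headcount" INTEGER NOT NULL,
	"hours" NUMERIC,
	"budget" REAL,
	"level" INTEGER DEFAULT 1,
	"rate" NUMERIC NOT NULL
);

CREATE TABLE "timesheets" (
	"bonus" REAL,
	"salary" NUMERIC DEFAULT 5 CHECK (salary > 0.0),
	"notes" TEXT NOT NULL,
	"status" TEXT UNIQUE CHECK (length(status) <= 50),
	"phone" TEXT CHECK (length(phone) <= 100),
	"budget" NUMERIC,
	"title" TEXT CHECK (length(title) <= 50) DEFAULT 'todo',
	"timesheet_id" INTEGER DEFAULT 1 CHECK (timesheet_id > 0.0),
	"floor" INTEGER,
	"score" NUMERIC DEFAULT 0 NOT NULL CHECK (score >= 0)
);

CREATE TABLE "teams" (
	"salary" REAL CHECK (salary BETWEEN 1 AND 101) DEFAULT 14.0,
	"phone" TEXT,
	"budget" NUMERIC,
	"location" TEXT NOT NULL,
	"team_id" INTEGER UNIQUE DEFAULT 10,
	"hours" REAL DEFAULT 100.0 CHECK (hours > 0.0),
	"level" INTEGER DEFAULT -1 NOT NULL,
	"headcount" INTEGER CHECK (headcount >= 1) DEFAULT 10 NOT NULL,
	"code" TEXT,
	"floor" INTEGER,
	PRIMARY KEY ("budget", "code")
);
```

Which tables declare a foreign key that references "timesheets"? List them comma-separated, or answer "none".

none

No REFERENCES clause anywhere in the schema names timesheets.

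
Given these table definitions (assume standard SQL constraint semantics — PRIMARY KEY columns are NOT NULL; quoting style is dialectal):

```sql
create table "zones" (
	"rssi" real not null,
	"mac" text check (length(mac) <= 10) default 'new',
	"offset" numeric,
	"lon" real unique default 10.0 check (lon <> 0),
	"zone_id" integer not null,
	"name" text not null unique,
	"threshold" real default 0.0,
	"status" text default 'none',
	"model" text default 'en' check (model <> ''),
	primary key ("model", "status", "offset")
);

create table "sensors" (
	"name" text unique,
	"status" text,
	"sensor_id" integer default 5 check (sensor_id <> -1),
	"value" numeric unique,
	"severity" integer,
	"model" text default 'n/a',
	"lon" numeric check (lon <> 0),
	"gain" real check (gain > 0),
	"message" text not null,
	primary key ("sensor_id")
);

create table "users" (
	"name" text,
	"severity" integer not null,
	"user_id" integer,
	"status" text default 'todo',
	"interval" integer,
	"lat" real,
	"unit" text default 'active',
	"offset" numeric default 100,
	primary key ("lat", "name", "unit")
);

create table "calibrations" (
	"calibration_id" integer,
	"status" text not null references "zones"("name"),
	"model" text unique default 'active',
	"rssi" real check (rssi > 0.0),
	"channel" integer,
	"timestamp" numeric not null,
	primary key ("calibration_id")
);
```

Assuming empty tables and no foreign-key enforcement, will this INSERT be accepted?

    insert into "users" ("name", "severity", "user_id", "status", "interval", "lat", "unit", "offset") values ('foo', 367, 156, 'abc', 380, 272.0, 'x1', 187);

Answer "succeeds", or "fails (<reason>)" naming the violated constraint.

succeeds

NOT NULL columns: lat is supplied; name is supplied; severity is supplied; unit is supplied.
No constraint is violated.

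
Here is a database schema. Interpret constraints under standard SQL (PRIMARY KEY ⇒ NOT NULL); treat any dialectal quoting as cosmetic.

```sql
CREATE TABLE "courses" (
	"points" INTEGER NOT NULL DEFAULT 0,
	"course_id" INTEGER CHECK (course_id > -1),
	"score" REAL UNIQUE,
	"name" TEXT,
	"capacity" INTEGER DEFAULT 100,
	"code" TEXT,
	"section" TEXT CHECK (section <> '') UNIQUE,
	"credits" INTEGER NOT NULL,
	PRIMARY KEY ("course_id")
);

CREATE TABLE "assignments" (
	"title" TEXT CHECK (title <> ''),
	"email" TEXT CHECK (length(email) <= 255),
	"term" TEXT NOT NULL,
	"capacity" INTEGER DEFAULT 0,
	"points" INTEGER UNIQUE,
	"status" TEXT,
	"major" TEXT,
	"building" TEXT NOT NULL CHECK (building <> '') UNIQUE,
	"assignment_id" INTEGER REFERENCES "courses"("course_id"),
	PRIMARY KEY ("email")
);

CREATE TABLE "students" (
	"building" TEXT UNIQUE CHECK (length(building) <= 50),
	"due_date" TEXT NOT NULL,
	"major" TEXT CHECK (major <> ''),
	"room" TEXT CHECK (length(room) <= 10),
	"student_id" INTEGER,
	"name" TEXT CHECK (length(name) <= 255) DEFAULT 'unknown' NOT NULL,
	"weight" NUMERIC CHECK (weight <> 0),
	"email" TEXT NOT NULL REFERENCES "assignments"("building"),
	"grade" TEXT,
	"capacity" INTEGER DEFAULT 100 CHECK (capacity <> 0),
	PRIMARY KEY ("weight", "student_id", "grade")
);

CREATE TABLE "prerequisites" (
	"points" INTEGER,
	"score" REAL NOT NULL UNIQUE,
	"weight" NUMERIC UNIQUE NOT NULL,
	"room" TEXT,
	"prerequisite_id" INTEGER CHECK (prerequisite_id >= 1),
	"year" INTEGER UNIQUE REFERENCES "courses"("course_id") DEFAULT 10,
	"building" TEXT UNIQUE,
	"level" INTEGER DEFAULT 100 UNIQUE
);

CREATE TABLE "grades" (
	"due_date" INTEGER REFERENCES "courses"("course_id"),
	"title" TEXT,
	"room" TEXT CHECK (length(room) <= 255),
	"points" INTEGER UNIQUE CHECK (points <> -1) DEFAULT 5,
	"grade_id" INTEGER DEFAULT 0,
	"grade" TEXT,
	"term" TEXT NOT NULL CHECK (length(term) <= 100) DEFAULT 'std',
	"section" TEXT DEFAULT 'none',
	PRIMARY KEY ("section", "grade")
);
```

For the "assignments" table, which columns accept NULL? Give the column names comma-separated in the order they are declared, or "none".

- title: CHECK does not forbid NULL (a CHECK constraint passes when its expression is NULL) → nullable.
- email: part of the PRIMARY KEY, which implies NOT NULL → not nullable.
- term: declared NOT NULL → not nullable.
- capacity: DEFAULT only fills an omitted column; an explicit NULL is still allowed → nullable.
- points: UNIQUE does not imply NOT NULL → nullable.
- status: no NOT NULL constraint applies → nullable.
- major: no NOT NULL constraint applies → nullable.
- building: declared NOT NULL → not nullable.
- assignment_id: a foreign key column may be NULL unless separately constrained → nullable.

title, capacity, points, status, major, assignment_id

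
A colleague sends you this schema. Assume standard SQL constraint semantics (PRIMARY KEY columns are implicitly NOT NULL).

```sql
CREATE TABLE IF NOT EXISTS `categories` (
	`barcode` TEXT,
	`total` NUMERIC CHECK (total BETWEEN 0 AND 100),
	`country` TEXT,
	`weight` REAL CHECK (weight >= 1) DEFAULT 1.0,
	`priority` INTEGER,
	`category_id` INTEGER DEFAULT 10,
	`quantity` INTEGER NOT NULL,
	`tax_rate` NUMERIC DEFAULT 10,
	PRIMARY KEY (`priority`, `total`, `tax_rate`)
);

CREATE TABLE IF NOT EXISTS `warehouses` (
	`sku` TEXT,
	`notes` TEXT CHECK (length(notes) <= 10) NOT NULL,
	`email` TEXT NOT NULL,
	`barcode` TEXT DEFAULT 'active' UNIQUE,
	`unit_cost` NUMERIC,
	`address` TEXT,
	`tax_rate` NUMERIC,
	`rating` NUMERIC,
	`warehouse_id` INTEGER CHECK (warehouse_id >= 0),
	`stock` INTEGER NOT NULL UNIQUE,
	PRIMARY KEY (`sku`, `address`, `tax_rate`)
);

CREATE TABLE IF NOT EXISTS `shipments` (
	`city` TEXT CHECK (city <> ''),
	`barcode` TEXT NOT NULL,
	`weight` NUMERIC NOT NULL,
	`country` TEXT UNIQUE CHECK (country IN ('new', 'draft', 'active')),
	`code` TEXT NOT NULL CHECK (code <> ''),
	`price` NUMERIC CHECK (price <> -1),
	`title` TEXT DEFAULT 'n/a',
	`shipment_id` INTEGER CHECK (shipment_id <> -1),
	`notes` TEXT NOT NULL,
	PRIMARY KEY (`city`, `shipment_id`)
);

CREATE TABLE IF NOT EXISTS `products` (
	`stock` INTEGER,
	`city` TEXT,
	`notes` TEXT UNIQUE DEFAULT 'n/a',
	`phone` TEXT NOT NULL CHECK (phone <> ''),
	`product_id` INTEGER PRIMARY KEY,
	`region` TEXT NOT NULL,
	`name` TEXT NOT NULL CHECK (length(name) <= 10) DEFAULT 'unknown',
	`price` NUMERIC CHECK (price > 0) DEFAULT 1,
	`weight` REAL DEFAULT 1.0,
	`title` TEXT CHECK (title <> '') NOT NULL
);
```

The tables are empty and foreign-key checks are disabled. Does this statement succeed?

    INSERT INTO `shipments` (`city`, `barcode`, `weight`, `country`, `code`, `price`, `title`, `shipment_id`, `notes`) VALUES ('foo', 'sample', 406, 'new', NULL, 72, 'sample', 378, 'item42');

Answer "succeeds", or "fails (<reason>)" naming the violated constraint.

fails (NOT NULL on code)

code is explicitly set to NULL, but code is declared NOT NULL.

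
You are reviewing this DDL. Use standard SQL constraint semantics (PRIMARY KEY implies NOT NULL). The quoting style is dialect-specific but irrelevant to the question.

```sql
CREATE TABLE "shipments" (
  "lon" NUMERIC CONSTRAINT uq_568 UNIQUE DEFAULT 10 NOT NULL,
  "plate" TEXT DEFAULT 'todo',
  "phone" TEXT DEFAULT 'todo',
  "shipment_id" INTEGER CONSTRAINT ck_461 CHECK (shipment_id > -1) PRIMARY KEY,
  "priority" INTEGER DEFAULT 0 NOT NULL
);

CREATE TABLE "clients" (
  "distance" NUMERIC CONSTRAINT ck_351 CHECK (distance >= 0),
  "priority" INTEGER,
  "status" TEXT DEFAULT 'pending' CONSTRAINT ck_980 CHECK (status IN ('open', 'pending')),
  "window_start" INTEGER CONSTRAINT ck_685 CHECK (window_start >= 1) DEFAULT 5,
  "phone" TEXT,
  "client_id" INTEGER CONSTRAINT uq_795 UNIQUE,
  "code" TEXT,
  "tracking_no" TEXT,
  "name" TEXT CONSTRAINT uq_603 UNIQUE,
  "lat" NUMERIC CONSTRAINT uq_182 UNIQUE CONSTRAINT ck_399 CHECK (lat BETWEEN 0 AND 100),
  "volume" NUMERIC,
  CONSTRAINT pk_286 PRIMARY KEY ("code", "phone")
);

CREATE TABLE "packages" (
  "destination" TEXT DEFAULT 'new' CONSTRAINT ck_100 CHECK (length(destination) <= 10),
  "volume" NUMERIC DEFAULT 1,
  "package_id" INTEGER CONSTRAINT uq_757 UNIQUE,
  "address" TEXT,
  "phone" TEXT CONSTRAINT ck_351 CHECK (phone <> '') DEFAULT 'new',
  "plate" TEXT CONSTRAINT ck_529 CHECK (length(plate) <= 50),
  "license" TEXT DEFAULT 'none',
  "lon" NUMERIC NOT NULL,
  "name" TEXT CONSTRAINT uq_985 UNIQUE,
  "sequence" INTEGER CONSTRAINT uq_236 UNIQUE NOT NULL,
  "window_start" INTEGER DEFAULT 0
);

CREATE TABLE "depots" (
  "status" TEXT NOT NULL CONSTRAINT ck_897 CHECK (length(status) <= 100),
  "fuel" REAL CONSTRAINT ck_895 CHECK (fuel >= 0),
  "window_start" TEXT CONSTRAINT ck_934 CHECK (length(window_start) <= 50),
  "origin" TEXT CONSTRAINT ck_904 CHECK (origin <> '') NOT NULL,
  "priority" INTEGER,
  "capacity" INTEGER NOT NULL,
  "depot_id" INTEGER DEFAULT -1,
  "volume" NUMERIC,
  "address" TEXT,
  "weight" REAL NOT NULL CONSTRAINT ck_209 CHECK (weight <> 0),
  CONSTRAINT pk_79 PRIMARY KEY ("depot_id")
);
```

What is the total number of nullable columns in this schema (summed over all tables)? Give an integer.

25

shipments: 2 nullable (plate, phone — PK (shipment_id) and explicit NOT NULL columns excluded).
clients: 9 nullable (distance, priority, status, window_start, client_id, tracking_no, name, lat, volume — PK (code, phone) and explicit NOT NULL columns excluded).
packages: 9 nullable (destination, volume, package_id, address, phone, plate, license, name, window_start — PK none and explicit NOT NULL columns excluded).
depots: 5 nullable (fuel, window_start, priority, volume, address — PK (depot_id) and explicit NOT NULL columns excluded).
Total: 2 + 9 + 9 + 5 = 25.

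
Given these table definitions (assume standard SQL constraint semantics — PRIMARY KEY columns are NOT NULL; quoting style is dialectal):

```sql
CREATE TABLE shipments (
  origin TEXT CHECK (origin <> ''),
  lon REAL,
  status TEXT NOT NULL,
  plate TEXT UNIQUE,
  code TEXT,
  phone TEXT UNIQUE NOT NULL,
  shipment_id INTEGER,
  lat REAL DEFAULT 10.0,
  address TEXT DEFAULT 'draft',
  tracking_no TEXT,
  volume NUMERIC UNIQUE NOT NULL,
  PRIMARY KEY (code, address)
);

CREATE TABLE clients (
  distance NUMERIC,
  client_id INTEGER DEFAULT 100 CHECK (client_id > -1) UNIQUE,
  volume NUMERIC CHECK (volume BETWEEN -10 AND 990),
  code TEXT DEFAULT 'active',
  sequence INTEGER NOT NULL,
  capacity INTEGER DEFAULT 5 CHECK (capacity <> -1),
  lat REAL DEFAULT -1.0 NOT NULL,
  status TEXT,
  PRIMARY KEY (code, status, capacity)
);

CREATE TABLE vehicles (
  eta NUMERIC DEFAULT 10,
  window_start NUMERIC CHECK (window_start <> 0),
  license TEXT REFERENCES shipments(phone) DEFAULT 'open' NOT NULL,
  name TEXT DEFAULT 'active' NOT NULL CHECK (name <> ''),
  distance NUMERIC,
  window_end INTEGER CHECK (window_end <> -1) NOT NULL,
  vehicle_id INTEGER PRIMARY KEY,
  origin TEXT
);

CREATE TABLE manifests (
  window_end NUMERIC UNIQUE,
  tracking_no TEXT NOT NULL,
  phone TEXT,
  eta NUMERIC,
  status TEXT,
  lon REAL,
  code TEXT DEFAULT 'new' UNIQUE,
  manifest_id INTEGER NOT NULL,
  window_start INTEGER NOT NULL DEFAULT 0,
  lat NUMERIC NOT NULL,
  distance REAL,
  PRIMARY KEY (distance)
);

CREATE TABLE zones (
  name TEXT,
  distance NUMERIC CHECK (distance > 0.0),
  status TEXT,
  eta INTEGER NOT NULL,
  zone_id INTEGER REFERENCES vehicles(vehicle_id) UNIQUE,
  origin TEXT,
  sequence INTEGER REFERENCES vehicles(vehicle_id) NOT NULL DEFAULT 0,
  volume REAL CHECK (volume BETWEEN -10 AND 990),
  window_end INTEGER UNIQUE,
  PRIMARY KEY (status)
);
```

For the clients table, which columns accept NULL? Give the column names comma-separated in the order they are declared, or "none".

- distance: no NOT NULL constraint applies → nullable.
- client_id: CHECK does not forbid NULL (a CHECK constraint passes when its expression is NULL) → nullable.
- volume: CHECK does not forbid NULL (a CHECK constraint passes when its expression is NULL) → nullable.
- code: part of the PRIMARY KEY, which implies NOT NULL → not nullable.
- sequence: declared NOT NULL → not nullable.
- capacity: part of the PRIMARY KEY, which implies NOT NULL → not nullable.
- lat: declared NOT NULL → not nullable.
- status: part of the PRIMARY KEY, which implies NOT NULL → not nullable.

distance, client_id, volume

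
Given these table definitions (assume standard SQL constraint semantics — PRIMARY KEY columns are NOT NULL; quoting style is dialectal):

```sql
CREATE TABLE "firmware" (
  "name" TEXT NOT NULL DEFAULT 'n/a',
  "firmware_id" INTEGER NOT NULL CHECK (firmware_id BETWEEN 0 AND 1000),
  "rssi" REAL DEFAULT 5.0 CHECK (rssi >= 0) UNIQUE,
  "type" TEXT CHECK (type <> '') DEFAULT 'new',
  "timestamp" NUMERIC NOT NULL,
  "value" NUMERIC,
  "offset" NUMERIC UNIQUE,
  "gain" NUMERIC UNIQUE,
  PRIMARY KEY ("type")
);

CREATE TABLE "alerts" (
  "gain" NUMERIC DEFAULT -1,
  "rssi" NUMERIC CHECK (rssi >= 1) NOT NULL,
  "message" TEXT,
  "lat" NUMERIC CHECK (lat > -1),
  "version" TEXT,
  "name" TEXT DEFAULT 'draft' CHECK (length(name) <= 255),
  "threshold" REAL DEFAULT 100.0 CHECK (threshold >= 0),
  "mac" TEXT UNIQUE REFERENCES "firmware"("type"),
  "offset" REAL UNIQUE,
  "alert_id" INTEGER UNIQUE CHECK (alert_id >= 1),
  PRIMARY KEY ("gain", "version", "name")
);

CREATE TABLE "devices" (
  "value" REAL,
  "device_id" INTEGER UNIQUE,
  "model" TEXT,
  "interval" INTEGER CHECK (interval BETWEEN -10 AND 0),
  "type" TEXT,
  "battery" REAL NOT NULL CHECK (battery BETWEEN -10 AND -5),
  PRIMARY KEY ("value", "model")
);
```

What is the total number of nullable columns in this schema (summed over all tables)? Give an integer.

13

firmware: 4 nullable (rssi, value, offset, gain — PK (type) and explicit NOT NULL columns excluded).
alerts: 6 nullable (message, lat, threshold, mac, offset, alert_id — PK (gain, version, name) and explicit NOT NULL columns excluded).
devices: 3 nullable (device_id, interval, type — PK (value, model) and explicit NOT NULL columns excluded).
Total: 4 + 6 + 3 = 13.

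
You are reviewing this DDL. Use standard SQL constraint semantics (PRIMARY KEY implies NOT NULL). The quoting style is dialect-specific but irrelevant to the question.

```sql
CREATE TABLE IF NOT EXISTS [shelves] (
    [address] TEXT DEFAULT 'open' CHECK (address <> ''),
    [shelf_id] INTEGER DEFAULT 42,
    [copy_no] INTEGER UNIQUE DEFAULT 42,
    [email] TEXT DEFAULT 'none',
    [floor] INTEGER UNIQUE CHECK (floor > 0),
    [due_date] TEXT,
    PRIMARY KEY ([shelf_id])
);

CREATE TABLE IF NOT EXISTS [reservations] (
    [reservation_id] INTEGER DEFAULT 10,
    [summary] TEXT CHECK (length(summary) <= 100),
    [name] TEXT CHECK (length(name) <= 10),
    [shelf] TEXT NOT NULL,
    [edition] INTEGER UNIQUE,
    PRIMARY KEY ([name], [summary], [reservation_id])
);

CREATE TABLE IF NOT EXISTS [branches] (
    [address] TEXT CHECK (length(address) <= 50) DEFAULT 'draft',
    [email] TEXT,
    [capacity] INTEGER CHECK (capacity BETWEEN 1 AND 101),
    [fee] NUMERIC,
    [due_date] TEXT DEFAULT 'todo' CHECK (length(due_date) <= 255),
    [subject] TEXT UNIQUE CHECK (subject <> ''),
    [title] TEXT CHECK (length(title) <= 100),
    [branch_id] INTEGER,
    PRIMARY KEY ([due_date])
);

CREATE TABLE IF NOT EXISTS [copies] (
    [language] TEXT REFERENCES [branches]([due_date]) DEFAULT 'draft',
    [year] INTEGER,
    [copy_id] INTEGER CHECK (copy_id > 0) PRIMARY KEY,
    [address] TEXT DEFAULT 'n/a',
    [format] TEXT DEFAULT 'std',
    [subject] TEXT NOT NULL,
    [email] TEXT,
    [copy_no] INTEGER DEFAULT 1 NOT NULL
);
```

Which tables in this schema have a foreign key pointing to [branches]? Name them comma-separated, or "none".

- copies.language references branches(due_date).

copies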